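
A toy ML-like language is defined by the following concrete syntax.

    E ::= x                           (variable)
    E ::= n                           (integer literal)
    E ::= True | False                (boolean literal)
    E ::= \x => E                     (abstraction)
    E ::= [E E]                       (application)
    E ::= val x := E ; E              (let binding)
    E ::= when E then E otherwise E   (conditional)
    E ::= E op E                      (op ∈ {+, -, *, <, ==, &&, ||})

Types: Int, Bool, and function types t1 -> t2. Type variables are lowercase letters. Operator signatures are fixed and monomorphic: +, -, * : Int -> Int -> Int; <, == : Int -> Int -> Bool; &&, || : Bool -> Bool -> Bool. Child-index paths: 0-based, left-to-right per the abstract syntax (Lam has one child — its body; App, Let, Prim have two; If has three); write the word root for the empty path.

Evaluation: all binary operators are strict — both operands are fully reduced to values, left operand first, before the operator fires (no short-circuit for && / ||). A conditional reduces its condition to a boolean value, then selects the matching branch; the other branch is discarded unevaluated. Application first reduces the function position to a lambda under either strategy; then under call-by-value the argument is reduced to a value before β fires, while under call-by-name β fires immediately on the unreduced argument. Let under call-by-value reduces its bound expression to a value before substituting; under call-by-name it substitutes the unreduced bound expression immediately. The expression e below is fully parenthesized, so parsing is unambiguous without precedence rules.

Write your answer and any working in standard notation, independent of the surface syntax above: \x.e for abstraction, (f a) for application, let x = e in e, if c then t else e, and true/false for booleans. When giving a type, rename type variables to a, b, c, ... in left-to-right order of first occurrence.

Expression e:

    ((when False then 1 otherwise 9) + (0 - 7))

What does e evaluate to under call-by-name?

Answer: 2

Working:
step 0: ((if false then 1 else 9) + (0 - 7))
step 1: [if@0] (9 + (0 - 7))
step 2: [delta@1] (9 + -7)
step 3: [delta@root] 2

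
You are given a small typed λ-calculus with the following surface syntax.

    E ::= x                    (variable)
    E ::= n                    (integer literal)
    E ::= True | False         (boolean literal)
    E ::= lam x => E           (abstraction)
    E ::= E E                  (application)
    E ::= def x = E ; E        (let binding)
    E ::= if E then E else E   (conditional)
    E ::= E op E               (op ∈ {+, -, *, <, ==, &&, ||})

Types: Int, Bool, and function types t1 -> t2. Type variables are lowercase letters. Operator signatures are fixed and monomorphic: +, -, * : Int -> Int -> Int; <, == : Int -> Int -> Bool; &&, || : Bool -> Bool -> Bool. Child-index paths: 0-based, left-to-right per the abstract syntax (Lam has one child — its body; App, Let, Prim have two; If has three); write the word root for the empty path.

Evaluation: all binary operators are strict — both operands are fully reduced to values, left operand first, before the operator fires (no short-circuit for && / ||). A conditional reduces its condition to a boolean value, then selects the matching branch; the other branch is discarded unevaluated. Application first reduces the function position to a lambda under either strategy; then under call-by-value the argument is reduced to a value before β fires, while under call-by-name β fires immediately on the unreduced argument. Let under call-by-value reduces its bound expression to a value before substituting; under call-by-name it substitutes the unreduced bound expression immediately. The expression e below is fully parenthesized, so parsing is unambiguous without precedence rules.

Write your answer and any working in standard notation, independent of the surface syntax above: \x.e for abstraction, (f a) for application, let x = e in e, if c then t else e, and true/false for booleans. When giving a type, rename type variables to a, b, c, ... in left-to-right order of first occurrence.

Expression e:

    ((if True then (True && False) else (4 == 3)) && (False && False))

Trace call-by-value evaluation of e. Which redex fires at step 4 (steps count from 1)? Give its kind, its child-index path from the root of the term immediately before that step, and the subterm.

Working:
step 0: ((if true then (true && false) else (4 == 3)) && (false && false))
step 1: [if@0] ((true && false) && (false && false))
step 2: [delta@0] (false && (false && false))
step 3: [delta@1] (false && false)
step 4: [delta@root] false

Answer: delta at root : (false && false)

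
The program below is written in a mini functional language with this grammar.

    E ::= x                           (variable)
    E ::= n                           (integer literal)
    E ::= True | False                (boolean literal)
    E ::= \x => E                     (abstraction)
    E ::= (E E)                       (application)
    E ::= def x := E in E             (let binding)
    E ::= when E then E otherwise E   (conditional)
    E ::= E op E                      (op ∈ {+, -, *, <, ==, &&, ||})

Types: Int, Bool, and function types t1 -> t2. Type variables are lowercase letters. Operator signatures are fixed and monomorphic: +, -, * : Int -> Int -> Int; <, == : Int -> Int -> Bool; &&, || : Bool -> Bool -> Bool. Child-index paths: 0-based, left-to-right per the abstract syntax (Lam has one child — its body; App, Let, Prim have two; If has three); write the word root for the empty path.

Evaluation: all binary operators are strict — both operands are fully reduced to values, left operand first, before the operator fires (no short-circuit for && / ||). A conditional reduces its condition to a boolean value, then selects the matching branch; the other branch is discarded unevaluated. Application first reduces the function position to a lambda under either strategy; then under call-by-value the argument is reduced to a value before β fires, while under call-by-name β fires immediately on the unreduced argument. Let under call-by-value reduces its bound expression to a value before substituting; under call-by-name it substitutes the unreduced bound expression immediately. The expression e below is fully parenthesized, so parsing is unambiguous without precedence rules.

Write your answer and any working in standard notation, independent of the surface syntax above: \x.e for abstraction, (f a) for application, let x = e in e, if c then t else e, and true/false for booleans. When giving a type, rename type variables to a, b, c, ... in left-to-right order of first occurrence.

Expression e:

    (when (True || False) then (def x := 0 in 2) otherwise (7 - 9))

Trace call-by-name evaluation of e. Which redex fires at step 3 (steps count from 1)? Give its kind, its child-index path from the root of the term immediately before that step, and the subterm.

Derivation:
step 0: (if (true || false) then (let x = 0 in 2) else (7 - 9))
step 1: [delta@0] (if true then (let x = 0 in 2) else (7 - 9))
step 2: [if@root] (let x = 0 in 2)
step 3: [let@root] 2

Answer: let at root : (let x = 0 in 2)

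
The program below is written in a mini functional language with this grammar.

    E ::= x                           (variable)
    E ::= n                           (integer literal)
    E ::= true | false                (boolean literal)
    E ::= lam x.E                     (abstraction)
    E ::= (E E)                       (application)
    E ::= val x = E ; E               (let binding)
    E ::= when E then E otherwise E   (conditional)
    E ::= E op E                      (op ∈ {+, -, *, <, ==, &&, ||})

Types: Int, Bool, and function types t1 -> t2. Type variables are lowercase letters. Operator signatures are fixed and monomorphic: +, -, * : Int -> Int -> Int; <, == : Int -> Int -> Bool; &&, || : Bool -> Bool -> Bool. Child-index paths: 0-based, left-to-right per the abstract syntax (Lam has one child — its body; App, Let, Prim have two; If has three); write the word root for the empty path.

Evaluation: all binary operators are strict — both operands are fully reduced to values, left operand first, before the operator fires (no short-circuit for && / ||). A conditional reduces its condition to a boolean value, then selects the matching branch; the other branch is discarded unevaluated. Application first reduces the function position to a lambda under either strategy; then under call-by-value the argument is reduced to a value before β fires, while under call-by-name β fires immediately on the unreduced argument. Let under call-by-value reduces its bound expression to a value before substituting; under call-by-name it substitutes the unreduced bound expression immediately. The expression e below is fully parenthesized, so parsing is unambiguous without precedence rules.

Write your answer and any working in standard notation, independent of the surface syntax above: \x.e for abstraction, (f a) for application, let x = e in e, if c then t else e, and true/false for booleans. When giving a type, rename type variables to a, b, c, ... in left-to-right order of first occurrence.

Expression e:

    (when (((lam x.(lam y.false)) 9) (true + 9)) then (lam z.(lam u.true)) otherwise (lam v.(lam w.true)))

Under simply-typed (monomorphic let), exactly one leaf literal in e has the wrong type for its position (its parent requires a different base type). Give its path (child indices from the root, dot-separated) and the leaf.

Answer: 0.1.0 : true

Trace:
\y._ : b -> Bool
\x._ : a -> b -> Bool
  unify a -> b -> Bool ~ Int -> c
  unify a ~ Int
  unify b -> Bool ~ c
_ _ : b -> Bool
  unify Bool ~ Int
  FAIL: mismatch Bool ~ Int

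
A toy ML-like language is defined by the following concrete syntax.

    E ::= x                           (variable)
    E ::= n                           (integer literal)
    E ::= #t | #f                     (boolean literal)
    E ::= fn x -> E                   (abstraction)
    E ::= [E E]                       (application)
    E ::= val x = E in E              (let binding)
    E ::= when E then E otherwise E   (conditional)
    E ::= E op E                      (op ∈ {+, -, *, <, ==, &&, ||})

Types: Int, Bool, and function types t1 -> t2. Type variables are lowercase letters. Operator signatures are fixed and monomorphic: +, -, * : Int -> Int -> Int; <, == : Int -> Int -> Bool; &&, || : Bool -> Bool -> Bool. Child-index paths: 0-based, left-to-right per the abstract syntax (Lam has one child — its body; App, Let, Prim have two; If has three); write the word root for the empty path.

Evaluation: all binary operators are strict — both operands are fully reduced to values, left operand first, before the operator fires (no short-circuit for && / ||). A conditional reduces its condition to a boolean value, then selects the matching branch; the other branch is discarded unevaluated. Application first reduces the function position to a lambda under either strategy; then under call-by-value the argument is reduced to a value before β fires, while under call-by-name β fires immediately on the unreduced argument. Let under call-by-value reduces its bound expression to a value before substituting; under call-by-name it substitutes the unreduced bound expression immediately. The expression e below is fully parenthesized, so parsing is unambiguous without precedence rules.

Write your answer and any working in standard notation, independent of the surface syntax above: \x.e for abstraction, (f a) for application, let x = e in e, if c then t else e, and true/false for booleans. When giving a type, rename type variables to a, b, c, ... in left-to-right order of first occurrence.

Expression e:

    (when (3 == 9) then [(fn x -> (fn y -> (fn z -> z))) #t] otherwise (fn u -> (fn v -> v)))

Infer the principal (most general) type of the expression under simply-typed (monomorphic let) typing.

Answer: a -> b -> b

Trace:
  unify Int ~ Int
  unify Int ~ Int
  unify Bool ~ Bool
z : c
\z._ : c -> c
\y._ : b -> c -> c
\x._ : a -> b -> c -> c
  unify a -> b -> c -> c ~ Bool -> d
  unify a ~ Bool
  unify b -> c -> c ~ d
_ _ : b -> c -> c
v : f
\v._ : f -> f
\u._ : e -> f -> f
  unify b -> c -> c ~ e -> f -> f
  unify b ~ e
  unify c -> c ~ f -> f
  unify c ~ f
  unify f ~ f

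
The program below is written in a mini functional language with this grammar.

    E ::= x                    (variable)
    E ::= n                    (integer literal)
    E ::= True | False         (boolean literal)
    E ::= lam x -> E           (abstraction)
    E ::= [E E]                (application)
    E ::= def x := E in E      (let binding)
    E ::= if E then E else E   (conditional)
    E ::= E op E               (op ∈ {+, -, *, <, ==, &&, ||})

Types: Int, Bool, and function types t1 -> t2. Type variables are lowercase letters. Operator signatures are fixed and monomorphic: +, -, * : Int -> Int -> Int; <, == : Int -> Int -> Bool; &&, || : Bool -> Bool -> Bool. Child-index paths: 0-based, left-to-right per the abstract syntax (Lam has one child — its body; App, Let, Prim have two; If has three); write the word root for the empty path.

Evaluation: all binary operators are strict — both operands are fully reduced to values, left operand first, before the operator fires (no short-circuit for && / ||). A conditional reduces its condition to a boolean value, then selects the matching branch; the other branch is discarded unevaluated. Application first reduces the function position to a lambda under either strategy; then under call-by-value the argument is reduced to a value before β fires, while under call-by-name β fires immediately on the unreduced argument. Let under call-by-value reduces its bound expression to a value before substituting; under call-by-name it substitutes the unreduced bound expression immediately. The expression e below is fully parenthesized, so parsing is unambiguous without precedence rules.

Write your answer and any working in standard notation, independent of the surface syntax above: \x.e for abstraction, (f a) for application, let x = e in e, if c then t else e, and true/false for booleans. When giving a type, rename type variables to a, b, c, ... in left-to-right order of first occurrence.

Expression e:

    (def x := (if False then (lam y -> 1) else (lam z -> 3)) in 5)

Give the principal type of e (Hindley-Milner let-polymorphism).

Derivation:
  unify Bool ~ Bool
\y._ : a -> Int
\z._ : b -> Int
  unify a -> Int ~ b -> Int
  unify a ~ b
  unify Int ~ Int
let x : forall. b -> Int

Answer: Int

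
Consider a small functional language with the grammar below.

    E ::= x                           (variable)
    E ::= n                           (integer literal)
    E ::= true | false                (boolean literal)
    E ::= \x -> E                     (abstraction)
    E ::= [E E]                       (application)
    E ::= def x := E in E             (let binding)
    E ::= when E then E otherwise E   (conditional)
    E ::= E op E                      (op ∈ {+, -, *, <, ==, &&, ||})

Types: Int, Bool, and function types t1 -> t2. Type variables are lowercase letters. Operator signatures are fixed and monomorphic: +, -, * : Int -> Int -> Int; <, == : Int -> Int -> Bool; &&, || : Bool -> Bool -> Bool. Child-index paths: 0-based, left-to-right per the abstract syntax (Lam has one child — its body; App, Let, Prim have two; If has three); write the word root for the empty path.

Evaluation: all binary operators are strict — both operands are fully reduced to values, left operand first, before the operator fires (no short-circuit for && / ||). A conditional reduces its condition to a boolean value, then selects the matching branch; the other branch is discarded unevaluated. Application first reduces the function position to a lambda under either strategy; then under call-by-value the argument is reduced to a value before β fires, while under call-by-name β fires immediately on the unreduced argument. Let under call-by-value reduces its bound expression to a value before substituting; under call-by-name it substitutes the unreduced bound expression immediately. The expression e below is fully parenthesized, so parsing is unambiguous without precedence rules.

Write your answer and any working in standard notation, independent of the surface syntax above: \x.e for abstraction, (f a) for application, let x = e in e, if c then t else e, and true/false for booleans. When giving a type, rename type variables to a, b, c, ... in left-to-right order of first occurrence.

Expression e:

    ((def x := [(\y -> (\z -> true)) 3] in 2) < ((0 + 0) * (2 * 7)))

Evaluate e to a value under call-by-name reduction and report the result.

Answer: false

Trace:
step 0: ((let x = ((\y.(\z.true)) 3) in 2) < ((0 + 0) * (2 * 7)))
step 1: [let@0] (2 < ((0 + 0) * (2 * 7)))
step 2: [delta@1.0] (2 < (0 * (2 * 7)))
step 3: [delta@1.1] (2 < (0 * 14))
step 4: [delta@1] (2 < 0)
step 5: [delta@root] false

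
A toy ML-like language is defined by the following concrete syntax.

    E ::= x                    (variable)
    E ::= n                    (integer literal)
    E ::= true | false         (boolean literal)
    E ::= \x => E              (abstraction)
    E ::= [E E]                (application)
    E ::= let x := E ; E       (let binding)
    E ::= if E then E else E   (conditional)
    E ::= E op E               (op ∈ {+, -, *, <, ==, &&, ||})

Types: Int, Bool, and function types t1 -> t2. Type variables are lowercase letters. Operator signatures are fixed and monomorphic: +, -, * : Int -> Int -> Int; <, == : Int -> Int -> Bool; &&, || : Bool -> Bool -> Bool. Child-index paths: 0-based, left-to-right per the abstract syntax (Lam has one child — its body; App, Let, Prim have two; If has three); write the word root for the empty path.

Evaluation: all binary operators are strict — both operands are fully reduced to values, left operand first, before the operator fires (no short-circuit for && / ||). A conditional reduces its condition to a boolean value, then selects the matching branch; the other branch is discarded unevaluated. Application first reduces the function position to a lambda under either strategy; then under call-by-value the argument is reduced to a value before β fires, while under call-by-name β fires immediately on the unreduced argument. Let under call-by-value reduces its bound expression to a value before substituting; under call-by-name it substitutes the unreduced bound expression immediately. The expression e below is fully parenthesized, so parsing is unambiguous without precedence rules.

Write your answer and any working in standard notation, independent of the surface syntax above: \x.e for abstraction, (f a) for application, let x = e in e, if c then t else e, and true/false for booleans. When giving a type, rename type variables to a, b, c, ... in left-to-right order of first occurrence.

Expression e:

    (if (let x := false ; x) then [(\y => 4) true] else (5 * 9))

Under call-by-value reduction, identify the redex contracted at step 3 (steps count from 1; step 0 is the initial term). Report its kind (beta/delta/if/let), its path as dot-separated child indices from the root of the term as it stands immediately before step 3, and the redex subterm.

Working:
step 0: (if (let x = false in x) then ((\y.4) true) else (5 * 9))
step 1: [let@0] (if false then ((\y.4) true) else (5 * 9))
step 2: [if@root] (5 * 9)
step 3: [delta@root] 45

Answer: delta at root : (5 * 9)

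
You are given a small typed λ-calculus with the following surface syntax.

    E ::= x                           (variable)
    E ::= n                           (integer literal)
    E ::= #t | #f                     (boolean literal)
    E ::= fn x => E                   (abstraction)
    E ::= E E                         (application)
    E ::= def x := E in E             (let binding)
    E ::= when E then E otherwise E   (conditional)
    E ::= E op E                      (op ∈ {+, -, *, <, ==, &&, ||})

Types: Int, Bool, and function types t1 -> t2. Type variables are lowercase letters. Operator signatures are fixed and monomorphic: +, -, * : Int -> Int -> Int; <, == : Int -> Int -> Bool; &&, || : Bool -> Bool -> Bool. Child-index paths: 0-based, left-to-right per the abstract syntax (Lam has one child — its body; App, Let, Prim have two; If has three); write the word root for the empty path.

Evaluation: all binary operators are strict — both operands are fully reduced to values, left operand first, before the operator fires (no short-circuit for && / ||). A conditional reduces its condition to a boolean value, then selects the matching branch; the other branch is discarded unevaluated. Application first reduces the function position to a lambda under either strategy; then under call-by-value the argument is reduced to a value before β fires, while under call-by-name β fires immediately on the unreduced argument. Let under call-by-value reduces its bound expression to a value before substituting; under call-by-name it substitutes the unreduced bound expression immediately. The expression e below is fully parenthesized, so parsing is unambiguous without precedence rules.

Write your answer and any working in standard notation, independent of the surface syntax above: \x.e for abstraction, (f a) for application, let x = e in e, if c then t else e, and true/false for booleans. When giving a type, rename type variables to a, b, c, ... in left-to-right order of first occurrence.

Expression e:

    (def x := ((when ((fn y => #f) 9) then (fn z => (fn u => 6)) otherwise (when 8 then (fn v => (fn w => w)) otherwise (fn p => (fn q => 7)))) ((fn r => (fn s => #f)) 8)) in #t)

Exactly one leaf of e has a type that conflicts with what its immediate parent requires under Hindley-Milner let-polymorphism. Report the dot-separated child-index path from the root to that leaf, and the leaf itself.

Trace:
\y._ : a -> Bool
  unify a -> Bool ~ Int -> b
  unify a ~ Int
  unify Bool ~ b
_ _ : Bool
  unify Bool ~ Bool
\u._ : d -> Int
\z._ : c -> d -> Int
  unify Int ~ Bool
  FAIL: mismatch Int ~ Bool

Answer: 0.0.2.0 : 8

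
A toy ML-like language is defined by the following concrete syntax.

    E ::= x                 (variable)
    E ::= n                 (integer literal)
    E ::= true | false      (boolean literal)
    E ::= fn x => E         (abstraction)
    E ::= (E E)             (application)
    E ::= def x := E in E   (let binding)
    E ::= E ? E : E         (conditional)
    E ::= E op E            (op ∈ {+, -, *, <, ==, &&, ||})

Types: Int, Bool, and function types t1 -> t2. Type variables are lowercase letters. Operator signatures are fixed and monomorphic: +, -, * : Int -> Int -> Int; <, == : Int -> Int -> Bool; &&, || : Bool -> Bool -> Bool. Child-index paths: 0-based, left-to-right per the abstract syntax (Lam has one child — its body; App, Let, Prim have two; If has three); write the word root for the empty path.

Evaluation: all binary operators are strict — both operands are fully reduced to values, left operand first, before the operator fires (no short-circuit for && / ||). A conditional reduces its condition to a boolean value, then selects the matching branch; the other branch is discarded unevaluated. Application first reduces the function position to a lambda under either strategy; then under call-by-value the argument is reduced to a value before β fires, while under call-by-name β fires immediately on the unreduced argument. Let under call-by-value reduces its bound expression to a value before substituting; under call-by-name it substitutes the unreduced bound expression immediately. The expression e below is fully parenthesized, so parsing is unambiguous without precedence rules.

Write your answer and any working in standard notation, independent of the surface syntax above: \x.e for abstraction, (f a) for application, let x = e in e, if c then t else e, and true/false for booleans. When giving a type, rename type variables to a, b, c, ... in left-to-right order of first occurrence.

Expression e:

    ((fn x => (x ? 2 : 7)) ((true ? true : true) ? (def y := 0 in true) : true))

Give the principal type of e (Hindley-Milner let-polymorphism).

Trace:
x : a
  unify a ~ Bool
  unify Int ~ Int
\x._ : Bool -> Int
  unify Bool ~ Bool
  unify Bool ~ Bool
  unify Bool ~ Bool
let y : Int
  unify Bool ~ Bool
  unify Bool -> Int ~ Bool -> b
  unify Bool ~ Bool
  unify Int ~ b
_ _ : Int

Answer: Int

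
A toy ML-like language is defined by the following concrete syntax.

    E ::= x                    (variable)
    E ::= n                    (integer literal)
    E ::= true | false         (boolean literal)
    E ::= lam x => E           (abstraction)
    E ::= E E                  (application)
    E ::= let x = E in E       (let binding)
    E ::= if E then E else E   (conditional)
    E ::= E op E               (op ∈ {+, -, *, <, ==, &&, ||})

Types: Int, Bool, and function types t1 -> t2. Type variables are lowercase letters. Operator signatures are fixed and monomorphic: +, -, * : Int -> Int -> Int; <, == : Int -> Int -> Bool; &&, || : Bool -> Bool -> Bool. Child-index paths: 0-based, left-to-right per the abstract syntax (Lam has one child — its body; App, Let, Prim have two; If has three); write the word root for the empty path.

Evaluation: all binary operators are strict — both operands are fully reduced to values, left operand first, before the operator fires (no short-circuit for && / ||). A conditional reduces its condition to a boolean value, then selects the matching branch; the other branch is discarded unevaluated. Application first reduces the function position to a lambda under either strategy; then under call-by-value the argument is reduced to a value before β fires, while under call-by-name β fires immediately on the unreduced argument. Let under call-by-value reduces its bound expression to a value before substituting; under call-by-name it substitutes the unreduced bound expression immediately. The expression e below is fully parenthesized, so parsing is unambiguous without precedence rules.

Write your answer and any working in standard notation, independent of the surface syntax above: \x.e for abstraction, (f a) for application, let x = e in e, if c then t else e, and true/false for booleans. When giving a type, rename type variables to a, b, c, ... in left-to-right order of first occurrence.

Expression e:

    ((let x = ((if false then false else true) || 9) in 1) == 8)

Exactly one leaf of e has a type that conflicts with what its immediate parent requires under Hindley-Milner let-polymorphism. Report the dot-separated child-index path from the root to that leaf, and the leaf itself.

Answer: 0.0.1 : 9

Derivation:
  unify Bool ~ Bool
  unify Bool ~ Bool
  unify Bool ~ Bool
  unify Int ~ Bool
  FAIL: mismatch Int ~ Bool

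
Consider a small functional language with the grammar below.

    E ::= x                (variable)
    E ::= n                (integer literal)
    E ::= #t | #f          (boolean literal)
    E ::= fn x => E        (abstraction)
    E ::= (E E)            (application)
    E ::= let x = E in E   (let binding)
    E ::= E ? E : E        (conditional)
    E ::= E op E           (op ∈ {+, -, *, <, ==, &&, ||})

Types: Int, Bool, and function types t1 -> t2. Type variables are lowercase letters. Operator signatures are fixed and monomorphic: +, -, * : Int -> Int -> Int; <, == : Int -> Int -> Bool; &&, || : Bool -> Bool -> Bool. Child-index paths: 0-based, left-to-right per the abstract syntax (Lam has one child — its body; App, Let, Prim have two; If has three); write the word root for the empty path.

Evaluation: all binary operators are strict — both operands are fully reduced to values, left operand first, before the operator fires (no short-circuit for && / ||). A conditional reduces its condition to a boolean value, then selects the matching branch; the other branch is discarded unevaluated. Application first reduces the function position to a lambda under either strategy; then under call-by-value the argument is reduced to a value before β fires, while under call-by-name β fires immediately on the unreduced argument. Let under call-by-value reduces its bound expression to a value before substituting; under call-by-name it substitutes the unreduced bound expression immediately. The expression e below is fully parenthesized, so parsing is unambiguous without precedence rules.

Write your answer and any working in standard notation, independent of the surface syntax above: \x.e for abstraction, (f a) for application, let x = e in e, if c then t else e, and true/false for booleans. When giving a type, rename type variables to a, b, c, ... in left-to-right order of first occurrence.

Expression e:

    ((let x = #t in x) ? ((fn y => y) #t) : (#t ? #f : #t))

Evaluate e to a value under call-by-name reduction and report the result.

Working:
step 0: (if (let x = true in x) then ((\y.y) true) else (if true then false else true))
step 1: [let@0] (if true then ((\y.y) true) else (if true then false else true))
step 2: [if@root] ((\y.y) true)
step 3: [beta@root] true

Answer: true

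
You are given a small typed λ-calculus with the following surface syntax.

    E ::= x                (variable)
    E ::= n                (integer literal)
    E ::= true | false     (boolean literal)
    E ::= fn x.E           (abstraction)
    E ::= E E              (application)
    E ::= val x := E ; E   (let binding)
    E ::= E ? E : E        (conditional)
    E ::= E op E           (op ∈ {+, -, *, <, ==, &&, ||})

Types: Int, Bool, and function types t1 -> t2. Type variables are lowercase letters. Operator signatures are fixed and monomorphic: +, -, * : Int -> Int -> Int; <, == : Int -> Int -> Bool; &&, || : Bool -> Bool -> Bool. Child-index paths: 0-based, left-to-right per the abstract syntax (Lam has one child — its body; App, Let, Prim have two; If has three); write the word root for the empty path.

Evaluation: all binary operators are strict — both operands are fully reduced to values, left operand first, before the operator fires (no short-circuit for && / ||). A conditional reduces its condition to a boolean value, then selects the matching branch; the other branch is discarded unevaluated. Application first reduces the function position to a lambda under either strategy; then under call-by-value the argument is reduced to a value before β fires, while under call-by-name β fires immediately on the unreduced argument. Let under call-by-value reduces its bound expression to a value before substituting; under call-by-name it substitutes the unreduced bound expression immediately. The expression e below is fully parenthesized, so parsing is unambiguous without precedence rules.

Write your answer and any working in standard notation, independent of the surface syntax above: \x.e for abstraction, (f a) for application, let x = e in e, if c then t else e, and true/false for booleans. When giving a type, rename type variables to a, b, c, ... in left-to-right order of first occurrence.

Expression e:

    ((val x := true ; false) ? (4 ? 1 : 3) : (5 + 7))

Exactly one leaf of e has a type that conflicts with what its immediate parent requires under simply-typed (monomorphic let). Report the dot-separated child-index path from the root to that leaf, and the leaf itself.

Derivation:
let x : Bool
  unify Bool ~ Bool
  unify Int ~ Bool
  FAIL: mismatch Int ~ Bool

Answer: 1.0 : 4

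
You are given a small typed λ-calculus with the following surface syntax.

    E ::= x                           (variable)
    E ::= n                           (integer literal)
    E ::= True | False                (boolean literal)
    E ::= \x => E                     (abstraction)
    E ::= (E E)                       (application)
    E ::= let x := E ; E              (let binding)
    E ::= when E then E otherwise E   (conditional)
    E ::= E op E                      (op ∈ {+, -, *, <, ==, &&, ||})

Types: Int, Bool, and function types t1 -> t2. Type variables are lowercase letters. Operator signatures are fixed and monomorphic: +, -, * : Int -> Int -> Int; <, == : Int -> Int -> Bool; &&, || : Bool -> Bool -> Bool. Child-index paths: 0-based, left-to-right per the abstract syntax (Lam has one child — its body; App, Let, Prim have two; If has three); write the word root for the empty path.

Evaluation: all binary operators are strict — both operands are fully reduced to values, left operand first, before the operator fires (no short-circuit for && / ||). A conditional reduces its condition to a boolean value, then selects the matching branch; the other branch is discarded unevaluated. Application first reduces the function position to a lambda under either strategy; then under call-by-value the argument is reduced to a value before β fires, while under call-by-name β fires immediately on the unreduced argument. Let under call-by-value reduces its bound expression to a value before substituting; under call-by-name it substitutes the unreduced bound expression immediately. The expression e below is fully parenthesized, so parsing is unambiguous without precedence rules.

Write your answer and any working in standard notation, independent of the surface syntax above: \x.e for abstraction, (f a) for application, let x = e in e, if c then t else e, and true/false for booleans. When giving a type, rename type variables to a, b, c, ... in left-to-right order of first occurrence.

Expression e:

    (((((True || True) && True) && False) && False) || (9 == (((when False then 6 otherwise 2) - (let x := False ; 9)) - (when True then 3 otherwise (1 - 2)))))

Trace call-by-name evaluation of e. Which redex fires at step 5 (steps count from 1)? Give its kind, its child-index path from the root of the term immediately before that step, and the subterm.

Derivation:
step 0: (((((true || true) && true) && false) && false) || (9 == (((if false then 6 else 2) - (let x = false in 9)) - (if true then 3 else (1 - 2)))))
step 1: [delta@0.0.0.0] ((((true && true) && false) && false) || (9 == (((if false then 6 else 2) - (let x = false in 9)) - (if true then 3 else (1 - 2)))))
step 2: [delta@0.0.0] (((true && false) && false) || (9 == (((if false then 6 else 2) - (let x = false in 9)) - (if true then 3 else (1 - 2)))))
step 3: [delta@0.0] ((false && false) || (9 == (((if false then 6 else 2) - (let x = false in 9)) - (if true then 3 else (1 - 2)))))
step 4: [delta@0] (false || (9 == (((if false then 6 else 2) - (let x = false in 9)) - (if true then 3 else (1 - 2)))))
step 5: [if@1.1.0.0] (false || (9 == ((2 - (let x = false in 9)) - (if true then 3 else (1 - 2)))))

Answer: if at 1.1.0.0 : (if false then 6 else 2)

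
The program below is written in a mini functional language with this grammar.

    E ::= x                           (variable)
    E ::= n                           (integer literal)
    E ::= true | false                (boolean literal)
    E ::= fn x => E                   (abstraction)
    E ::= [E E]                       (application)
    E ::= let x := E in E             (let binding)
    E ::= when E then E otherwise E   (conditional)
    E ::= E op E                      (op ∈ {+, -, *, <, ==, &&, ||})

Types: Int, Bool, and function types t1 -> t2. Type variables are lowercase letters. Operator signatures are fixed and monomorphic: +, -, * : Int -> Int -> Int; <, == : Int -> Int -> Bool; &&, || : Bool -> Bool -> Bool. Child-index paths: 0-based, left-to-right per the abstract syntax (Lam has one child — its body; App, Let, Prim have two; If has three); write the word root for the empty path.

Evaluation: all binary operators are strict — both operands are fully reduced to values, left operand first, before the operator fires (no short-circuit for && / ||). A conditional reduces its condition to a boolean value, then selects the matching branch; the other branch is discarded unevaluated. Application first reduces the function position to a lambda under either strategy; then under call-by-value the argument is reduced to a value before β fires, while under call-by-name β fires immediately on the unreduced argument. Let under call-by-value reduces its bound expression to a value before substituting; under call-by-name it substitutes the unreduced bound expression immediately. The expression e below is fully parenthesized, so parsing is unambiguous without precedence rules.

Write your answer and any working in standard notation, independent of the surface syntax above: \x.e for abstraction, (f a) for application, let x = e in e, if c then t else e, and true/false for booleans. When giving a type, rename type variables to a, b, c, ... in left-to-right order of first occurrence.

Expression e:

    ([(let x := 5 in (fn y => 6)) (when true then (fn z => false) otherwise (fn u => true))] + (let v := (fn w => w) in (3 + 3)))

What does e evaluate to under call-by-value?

Answer: 12

Derivation:
step 0: (((let x = 5 in (\y.6)) (if true then (\z.false) else (\u.true))) + (let v = (\w.w) in (3 + 3)))
step 1: [let@0.0] (((\y.6) (if true then (\z.false) else (\u.true))) + (let v = (\w.w) in (3 + 3)))
step 2: [if@0.1] (((\y.6) (\z.false)) + (let v = (\w.w) in (3 + 3)))
step 3: [beta@0] (6 + (let v = (\w.w) in (3 + 3)))
step 4: [let@1] (6 + (3 + 3))
step 5: [delta@1] (6 + 6)
step 6: [delta@root] 12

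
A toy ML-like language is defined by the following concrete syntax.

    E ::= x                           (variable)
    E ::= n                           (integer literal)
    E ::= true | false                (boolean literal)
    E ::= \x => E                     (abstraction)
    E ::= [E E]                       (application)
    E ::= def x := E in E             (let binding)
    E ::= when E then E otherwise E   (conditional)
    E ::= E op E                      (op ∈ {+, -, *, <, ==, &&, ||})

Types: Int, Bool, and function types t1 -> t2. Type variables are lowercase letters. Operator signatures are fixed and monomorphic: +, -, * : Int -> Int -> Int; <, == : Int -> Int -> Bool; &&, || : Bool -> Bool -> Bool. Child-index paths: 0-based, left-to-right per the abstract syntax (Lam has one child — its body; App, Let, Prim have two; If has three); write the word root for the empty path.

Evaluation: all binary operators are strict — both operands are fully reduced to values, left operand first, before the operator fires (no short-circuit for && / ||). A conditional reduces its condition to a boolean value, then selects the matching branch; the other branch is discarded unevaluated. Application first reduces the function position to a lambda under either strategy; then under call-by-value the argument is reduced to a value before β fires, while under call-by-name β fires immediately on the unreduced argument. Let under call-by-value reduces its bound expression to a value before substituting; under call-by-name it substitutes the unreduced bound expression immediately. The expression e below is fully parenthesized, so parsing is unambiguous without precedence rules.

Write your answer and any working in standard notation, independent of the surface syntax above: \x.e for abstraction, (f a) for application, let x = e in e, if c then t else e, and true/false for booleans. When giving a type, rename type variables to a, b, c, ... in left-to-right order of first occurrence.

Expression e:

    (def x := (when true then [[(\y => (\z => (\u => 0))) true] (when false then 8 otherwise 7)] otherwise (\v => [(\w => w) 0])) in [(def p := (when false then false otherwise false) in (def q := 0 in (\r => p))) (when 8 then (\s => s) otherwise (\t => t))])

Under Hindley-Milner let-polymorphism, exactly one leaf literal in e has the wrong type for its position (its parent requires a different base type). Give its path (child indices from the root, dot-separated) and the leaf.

Trace:
  unify Bool ~ Bool
\u._ : c -> Int
\z._ : b -> c -> Int
\y._ : a -> b -> c -> Int
  unify a -> b -> c -> Int ~ Bool -> d
  unify a ~ Bool
  unify b -> c -> Int ~ d
_ _ : b -> c -> Int
  unify Bool ~ Bool
  unify Int ~ Int
  unify b -> c -> Int ~ Int -> e
  unify b ~ Int
  unify c -> Int ~ e
_ _ : c -> Int
w : g
\w._ : g -> g
  unify g -> g ~ Int -> h
  unify g ~ Int
  unify Int ~ h
_ _ : Int
\v._ : f -> Int
  unify c -> Int ~ f -> Int
  unify c ~ f
  unify Int ~ Int
let x : forall. f -> Int
  unify Bool ~ Bool
  unify Bool ~ Bool
let p : Bool
let q : Int
p : Bool
\r._ : i -> Bool
  unify Int ~ Bool
  FAIL: mismatch Int ~ Bool

Answer: 1.1.0 : 8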